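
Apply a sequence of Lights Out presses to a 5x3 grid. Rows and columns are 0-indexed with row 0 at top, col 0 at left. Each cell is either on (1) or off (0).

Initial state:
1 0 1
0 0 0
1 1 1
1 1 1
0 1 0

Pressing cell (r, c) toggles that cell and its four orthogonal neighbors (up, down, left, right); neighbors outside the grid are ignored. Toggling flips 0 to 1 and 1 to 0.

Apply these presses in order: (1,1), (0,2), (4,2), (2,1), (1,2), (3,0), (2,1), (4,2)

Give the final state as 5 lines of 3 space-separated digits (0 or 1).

Answer: 1 0 1
1 0 1
0 0 0
0 0 1
1 1 0

Derivation:
After press 1 at (1,1):
1 1 1
1 1 1
1 0 1
1 1 1
0 1 0

After press 2 at (0,2):
1 0 0
1 1 0
1 0 1
1 1 1
0 1 0

After press 3 at (4,2):
1 0 0
1 1 0
1 0 1
1 1 0
0 0 1

After press 4 at (2,1):
1 0 0
1 0 0
0 1 0
1 0 0
0 0 1

After press 5 at (1,2):
1 0 1
1 1 1
0 1 1
1 0 0
0 0 1

After press 6 at (3,0):
1 0 1
1 1 1
1 1 1
0 1 0
1 0 1

After press 7 at (2,1):
1 0 1
1 0 1
0 0 0
0 0 0
1 0 1

After press 8 at (4,2):
1 0 1
1 0 1
0 0 0
0 0 1
1 1 0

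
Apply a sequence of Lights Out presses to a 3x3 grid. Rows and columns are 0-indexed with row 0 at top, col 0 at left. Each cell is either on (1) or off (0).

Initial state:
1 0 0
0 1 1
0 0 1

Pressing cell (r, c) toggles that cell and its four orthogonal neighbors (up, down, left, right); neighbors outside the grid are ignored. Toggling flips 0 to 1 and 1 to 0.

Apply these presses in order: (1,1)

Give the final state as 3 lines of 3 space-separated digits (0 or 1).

Answer: 1 1 0
1 0 0
0 1 1

Derivation:
After press 1 at (1,1):
1 1 0
1 0 0
0 1 1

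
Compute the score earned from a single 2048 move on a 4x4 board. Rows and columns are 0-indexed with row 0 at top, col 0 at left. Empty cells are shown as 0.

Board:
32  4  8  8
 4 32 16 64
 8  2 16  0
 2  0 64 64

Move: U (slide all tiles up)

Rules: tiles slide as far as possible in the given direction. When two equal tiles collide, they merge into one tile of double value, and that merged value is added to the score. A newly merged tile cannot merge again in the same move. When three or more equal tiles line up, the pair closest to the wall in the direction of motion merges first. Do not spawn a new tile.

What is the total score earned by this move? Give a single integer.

Slide up:
col 0: [32, 4, 8, 2] -> [32, 4, 8, 2]  score +0 (running 0)
col 1: [4, 32, 2, 0] -> [4, 32, 2, 0]  score +0 (running 0)
col 2: [8, 16, 16, 64] -> [8, 32, 64, 0]  score +32 (running 32)
col 3: [8, 64, 0, 64] -> [8, 128, 0, 0]  score +128 (running 160)
Board after move:
 32   4   8   8
  4  32  32 128
  8   2  64   0
  2   0   0   0

Answer: 160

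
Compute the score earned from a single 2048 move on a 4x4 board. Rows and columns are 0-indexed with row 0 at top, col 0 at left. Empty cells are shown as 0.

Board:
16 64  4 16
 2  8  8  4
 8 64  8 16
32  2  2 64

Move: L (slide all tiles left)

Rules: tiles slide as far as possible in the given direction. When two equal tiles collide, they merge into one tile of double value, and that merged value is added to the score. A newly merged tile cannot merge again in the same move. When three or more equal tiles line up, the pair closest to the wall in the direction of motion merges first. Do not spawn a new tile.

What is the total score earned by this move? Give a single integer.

Slide left:
row 0: [16, 64, 4, 16] -> [16, 64, 4, 16]  score +0 (running 0)
row 1: [2, 8, 8, 4] -> [2, 16, 4, 0]  score +16 (running 16)
row 2: [8, 64, 8, 16] -> [8, 64, 8, 16]  score +0 (running 16)
row 3: [32, 2, 2, 64] -> [32, 4, 64, 0]  score +4 (running 20)
Board after move:
16 64  4 16
 2 16  4  0
 8 64  8 16
32  4 64  0

Answer: 20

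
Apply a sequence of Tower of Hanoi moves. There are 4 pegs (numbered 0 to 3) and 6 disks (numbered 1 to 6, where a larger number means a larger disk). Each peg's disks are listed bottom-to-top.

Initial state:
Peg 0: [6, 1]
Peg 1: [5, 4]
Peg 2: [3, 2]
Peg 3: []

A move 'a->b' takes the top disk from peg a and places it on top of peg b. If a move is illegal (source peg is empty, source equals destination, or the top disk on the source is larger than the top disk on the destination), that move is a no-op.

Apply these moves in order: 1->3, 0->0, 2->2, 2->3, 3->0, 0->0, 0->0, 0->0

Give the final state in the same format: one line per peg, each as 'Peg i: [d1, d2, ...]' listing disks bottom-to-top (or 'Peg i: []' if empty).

After move 1 (1->3):
Peg 0: [6, 1]
Peg 1: [5]
Peg 2: [3, 2]
Peg 3: [4]

After move 2 (0->0):
Peg 0: [6, 1]
Peg 1: [5]
Peg 2: [3, 2]
Peg 3: [4]

After move 3 (2->2):
Peg 0: [6, 1]
Peg 1: [5]
Peg 2: [3, 2]
Peg 3: [4]

After move 4 (2->3):
Peg 0: [6, 1]
Peg 1: [5]
Peg 2: [3]
Peg 3: [4, 2]

After move 5 (3->0):
Peg 0: [6, 1]
Peg 1: [5]
Peg 2: [3]
Peg 3: [4, 2]

After move 6 (0->0):
Peg 0: [6, 1]
Peg 1: [5]
Peg 2: [3]
Peg 3: [4, 2]

After move 7 (0->0):
Peg 0: [6, 1]
Peg 1: [5]
Peg 2: [3]
Peg 3: [4, 2]

After move 8 (0->0):
Peg 0: [6, 1]
Peg 1: [5]
Peg 2: [3]
Peg 3: [4, 2]

Answer: Peg 0: [6, 1]
Peg 1: [5]
Peg 2: [3]
Peg 3: [4, 2]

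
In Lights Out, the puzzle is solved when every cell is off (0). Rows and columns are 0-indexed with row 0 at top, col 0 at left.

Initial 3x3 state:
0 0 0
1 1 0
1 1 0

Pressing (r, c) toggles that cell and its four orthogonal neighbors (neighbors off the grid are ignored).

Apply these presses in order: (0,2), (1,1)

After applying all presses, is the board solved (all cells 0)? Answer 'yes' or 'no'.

Answer: no

Derivation:
After press 1 at (0,2):
0 1 1
1 1 1
1 1 0

After press 2 at (1,1):
0 0 1
0 0 0
1 0 0

Lights still on: 2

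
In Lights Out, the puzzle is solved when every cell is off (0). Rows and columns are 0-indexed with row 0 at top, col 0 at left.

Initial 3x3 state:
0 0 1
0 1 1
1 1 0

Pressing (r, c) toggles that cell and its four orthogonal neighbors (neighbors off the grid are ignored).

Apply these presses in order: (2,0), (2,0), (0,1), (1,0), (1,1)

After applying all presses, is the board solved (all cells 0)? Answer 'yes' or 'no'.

Answer: yes

Derivation:
After press 1 at (2,0):
0 0 1
1 1 1
0 0 0

After press 2 at (2,0):
0 0 1
0 1 1
1 1 0

After press 3 at (0,1):
1 1 0
0 0 1
1 1 0

After press 4 at (1,0):
0 1 0
1 1 1
0 1 0

After press 5 at (1,1):
0 0 0
0 0 0
0 0 0

Lights still on: 0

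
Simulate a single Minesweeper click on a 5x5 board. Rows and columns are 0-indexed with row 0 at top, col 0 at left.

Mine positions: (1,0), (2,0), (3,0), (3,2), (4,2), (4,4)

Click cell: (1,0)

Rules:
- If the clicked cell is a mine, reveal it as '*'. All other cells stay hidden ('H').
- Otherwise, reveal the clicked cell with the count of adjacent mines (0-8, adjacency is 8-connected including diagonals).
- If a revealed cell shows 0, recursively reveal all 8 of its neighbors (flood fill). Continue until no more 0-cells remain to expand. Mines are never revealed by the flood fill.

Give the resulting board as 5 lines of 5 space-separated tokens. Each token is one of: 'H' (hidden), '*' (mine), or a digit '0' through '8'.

H H H H H
* H H H H
H H H H H
H H H H H
H H H H H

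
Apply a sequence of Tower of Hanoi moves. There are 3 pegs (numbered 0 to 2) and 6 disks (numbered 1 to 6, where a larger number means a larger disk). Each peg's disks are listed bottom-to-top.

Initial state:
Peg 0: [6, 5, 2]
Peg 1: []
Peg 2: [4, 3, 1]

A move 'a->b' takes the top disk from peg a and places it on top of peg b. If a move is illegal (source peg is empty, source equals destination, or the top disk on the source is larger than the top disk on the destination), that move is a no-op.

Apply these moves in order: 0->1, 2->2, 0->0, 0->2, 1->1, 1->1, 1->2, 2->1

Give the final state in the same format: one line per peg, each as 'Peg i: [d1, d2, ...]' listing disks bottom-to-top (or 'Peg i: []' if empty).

After move 1 (0->1):
Peg 0: [6, 5]
Peg 1: [2]
Peg 2: [4, 3, 1]

After move 2 (2->2):
Peg 0: [6, 5]
Peg 1: [2]
Peg 2: [4, 3, 1]

After move 3 (0->0):
Peg 0: [6, 5]
Peg 1: [2]
Peg 2: [4, 3, 1]

After move 4 (0->2):
Peg 0: [6, 5]
Peg 1: [2]
Peg 2: [4, 3, 1]

After move 5 (1->1):
Peg 0: [6, 5]
Peg 1: [2]
Peg 2: [4, 3, 1]

After move 6 (1->1):
Peg 0: [6, 5]
Peg 1: [2]
Peg 2: [4, 3, 1]

After move 7 (1->2):
Peg 0: [6, 5]
Peg 1: [2]
Peg 2: [4, 3, 1]

After move 8 (2->1):
Peg 0: [6, 5]
Peg 1: [2, 1]
Peg 2: [4, 3]

Answer: Peg 0: [6, 5]
Peg 1: [2, 1]
Peg 2: [4, 3]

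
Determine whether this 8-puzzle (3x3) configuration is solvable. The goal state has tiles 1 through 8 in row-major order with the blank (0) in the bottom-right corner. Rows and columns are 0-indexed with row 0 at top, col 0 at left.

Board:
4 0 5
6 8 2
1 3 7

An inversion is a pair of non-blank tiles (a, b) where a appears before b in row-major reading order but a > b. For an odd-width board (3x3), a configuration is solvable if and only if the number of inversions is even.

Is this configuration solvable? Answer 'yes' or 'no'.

Answer: yes

Derivation:
Inversions (pairs i<j in row-major order where tile[i] > tile[j] > 0): 14
14 is even, so the puzzle is solvable.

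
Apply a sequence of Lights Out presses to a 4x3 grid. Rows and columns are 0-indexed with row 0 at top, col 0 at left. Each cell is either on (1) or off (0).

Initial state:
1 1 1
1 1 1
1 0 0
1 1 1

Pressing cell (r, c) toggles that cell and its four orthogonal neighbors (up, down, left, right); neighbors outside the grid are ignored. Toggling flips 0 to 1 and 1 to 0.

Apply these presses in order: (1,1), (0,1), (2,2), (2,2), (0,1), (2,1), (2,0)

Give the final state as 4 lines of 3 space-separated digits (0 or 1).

Answer: 1 0 1
1 1 0
1 1 1
0 0 1

Derivation:
After press 1 at (1,1):
1 0 1
0 0 0
1 1 0
1 1 1

After press 2 at (0,1):
0 1 0
0 1 0
1 1 0
1 1 1

After press 3 at (2,2):
0 1 0
0 1 1
1 0 1
1 1 0

After press 4 at (2,2):
0 1 0
0 1 0
1 1 0
1 1 1

After press 5 at (0,1):
1 0 1
0 0 0
1 1 0
1 1 1

After press 6 at (2,1):
1 0 1
0 1 0
0 0 1
1 0 1

After press 7 at (2,0):
1 0 1
1 1 0
1 1 1
0 0 1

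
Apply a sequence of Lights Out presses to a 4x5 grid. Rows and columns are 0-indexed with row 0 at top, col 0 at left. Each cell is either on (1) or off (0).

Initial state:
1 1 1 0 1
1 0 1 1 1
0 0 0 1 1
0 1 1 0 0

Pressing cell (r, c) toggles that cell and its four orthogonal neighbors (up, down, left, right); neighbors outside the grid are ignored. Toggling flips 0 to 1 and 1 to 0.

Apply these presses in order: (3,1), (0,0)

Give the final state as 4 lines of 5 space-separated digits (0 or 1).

After press 1 at (3,1):
1 1 1 0 1
1 0 1 1 1
0 1 0 1 1
1 0 0 0 0

After press 2 at (0,0):
0 0 1 0 1
0 0 1 1 1
0 1 0 1 1
1 0 0 0 0

Answer: 0 0 1 0 1
0 0 1 1 1
0 1 0 1 1
1 0 0 0 0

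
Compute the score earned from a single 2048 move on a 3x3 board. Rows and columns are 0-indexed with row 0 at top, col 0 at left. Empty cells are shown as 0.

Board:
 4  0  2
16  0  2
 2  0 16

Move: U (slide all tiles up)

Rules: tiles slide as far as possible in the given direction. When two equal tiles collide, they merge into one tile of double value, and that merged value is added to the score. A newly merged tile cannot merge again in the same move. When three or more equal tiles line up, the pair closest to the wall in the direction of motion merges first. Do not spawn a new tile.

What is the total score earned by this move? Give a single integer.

Answer: 4

Derivation:
Slide up:
col 0: [4, 16, 2] -> [4, 16, 2]  score +0 (running 0)
col 1: [0, 0, 0] -> [0, 0, 0]  score +0 (running 0)
col 2: [2, 2, 16] -> [4, 16, 0]  score +4 (running 4)
Board after move:
 4  0  4
16  0 16
 2  0  0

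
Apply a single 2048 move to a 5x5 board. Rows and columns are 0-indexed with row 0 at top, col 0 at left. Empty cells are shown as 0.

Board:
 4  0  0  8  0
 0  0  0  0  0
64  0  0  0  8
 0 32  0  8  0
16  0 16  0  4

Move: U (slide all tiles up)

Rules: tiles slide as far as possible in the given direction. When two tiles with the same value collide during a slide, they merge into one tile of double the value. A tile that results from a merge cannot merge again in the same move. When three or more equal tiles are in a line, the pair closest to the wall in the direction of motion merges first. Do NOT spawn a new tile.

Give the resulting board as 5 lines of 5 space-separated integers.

Slide up:
col 0: [4, 0, 64, 0, 16] -> [4, 64, 16, 0, 0]
col 1: [0, 0, 0, 32, 0] -> [32, 0, 0, 0, 0]
col 2: [0, 0, 0, 0, 16] -> [16, 0, 0, 0, 0]
col 3: [8, 0, 0, 8, 0] -> [16, 0, 0, 0, 0]
col 4: [0, 0, 8, 0, 4] -> [8, 4, 0, 0, 0]

Answer:  4 32 16 16  8
64  0  0  0  4
16  0  0  0  0
 0  0  0  0  0
 0  0  0  0  0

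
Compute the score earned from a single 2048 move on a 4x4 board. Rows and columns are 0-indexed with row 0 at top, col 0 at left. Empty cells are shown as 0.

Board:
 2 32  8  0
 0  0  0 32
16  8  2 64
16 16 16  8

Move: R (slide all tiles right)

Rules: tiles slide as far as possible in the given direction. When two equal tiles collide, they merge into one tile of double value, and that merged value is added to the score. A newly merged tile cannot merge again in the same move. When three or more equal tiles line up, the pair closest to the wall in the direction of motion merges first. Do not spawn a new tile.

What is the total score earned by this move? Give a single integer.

Answer: 32

Derivation:
Slide right:
row 0: [2, 32, 8, 0] -> [0, 2, 32, 8]  score +0 (running 0)
row 1: [0, 0, 0, 32] -> [0, 0, 0, 32]  score +0 (running 0)
row 2: [16, 8, 2, 64] -> [16, 8, 2, 64]  score +0 (running 0)
row 3: [16, 16, 16, 8] -> [0, 16, 32, 8]  score +32 (running 32)
Board after move:
 0  2 32  8
 0  0  0 32
16  8  2 64
 0 16 32  8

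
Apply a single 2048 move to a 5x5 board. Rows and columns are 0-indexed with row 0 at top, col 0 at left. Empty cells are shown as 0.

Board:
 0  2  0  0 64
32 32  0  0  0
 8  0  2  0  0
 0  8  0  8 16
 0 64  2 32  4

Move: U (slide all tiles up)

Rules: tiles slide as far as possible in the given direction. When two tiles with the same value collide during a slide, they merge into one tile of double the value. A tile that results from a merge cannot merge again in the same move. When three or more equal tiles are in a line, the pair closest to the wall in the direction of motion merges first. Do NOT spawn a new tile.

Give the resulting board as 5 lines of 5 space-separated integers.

Slide up:
col 0: [0, 32, 8, 0, 0] -> [32, 8, 0, 0, 0]
col 1: [2, 32, 0, 8, 64] -> [2, 32, 8, 64, 0]
col 2: [0, 0, 2, 0, 2] -> [4, 0, 0, 0, 0]
col 3: [0, 0, 0, 8, 32] -> [8, 32, 0, 0, 0]
col 4: [64, 0, 0, 16, 4] -> [64, 16, 4, 0, 0]

Answer: 32  2  4  8 64
 8 32  0 32 16
 0  8  0  0  4
 0 64  0  0  0
 0  0  0  0  0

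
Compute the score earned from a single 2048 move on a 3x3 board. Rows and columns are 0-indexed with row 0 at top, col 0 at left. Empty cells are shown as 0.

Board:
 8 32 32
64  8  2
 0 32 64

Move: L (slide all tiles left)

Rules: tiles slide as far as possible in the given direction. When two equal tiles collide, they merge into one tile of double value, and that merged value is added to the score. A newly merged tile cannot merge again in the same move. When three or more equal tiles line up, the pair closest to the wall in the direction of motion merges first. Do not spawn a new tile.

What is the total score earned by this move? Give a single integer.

Slide left:
row 0: [8, 32, 32] -> [8, 64, 0]  score +64 (running 64)
row 1: [64, 8, 2] -> [64, 8, 2]  score +0 (running 64)
row 2: [0, 32, 64] -> [32, 64, 0]  score +0 (running 64)
Board after move:
 8 64  0
64  8  2
32 64  0

Answer: 64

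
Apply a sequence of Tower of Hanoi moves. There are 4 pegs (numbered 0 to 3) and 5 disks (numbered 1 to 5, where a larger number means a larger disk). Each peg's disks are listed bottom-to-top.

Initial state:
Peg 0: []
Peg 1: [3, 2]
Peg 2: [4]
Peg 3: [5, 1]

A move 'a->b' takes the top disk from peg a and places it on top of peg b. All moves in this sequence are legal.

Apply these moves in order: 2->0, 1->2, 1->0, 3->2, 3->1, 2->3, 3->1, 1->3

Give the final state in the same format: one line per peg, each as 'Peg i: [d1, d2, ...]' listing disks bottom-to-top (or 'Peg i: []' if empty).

Answer: Peg 0: [4, 3]
Peg 1: [5]
Peg 2: [2]
Peg 3: [1]

Derivation:
After move 1 (2->0):
Peg 0: [4]
Peg 1: [3, 2]
Peg 2: []
Peg 3: [5, 1]

After move 2 (1->2):
Peg 0: [4]
Peg 1: [3]
Peg 2: [2]
Peg 3: [5, 1]

After move 3 (1->0):
Peg 0: [4, 3]
Peg 1: []
Peg 2: [2]
Peg 3: [5, 1]

After move 4 (3->2):
Peg 0: [4, 3]
Peg 1: []
Peg 2: [2, 1]
Peg 3: [5]

After move 5 (3->1):
Peg 0: [4, 3]
Peg 1: [5]
Peg 2: [2, 1]
Peg 3: []

After move 6 (2->3):
Peg 0: [4, 3]
Peg 1: [5]
Peg 2: [2]
Peg 3: [1]

After move 7 (3->1):
Peg 0: [4, 3]
Peg 1: [5, 1]
Peg 2: [2]
Peg 3: []

After move 8 (1->3):
Peg 0: [4, 3]
Peg 1: [5]
Peg 2: [2]
Peg 3: [1]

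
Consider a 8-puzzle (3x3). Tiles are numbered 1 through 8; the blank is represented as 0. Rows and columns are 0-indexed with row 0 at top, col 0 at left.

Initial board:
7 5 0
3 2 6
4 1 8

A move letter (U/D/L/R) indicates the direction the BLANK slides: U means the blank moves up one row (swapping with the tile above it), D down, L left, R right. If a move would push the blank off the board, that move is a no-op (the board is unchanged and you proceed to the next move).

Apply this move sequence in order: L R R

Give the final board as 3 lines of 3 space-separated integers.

Answer: 7 5 0
3 2 6
4 1 8

Derivation:
After move 1 (L):
7 0 5
3 2 6
4 1 8

After move 2 (R):
7 5 0
3 2 6
4 1 8

After move 3 (R):
7 5 0
3 2 6
4 1 8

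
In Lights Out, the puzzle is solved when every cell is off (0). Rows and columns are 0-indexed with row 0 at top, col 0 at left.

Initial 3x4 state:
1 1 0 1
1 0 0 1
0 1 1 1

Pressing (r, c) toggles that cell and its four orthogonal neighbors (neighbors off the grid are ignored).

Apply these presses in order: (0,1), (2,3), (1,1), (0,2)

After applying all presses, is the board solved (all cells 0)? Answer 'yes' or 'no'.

Answer: yes

Derivation:
After press 1 at (0,1):
0 0 1 1
1 1 0 1
0 1 1 1

After press 2 at (2,3):
0 0 1 1
1 1 0 0
0 1 0 0

After press 3 at (1,1):
0 1 1 1
0 0 1 0
0 0 0 0

After press 4 at (0,2):
0 0 0 0
0 0 0 0
0 0 0 0

Lights still on: 0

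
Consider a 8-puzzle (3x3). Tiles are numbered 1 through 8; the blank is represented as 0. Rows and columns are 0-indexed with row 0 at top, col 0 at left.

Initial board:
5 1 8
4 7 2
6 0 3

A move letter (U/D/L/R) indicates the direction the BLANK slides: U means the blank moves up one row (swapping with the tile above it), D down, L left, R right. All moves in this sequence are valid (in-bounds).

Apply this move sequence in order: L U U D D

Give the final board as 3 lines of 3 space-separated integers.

After move 1 (L):
5 1 8
4 7 2
0 6 3

After move 2 (U):
5 1 8
0 7 2
4 6 3

After move 3 (U):
0 1 8
5 7 2
4 6 3

After move 4 (D):
5 1 8
0 7 2
4 6 3

After move 5 (D):
5 1 8
4 7 2
0 6 3

Answer: 5 1 8
4 7 2
0 6 3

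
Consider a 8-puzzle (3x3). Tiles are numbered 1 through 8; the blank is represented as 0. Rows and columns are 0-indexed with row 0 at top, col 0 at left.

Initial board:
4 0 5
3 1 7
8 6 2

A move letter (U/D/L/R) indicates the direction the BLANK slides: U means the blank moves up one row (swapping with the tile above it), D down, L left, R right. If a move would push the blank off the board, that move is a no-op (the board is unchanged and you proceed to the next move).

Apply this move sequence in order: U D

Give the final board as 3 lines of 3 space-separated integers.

Answer: 4 1 5
3 0 7
8 6 2

Derivation:
After move 1 (U):
4 0 5
3 1 7
8 6 2

After move 2 (D):
4 1 5
3 0 7
8 6 2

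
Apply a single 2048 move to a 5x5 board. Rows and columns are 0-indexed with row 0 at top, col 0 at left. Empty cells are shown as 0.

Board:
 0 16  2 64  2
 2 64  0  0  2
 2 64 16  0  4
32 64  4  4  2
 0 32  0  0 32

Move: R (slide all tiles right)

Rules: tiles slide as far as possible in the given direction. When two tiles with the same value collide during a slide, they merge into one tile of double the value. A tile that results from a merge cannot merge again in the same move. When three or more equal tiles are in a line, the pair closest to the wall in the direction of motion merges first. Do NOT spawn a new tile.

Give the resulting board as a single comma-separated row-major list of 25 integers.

Slide right:
row 0: [0, 16, 2, 64, 2] -> [0, 16, 2, 64, 2]
row 1: [2, 64, 0, 0, 2] -> [0, 0, 2, 64, 2]
row 2: [2, 64, 16, 0, 4] -> [0, 2, 64, 16, 4]
row 3: [32, 64, 4, 4, 2] -> [0, 32, 64, 8, 2]
row 4: [0, 32, 0, 0, 32] -> [0, 0, 0, 0, 64]

Answer: 0, 16, 2, 64, 2, 0, 0, 2, 64, 2, 0, 2, 64, 16, 4, 0, 32, 64, 8, 2, 0, 0, 0, 0, 64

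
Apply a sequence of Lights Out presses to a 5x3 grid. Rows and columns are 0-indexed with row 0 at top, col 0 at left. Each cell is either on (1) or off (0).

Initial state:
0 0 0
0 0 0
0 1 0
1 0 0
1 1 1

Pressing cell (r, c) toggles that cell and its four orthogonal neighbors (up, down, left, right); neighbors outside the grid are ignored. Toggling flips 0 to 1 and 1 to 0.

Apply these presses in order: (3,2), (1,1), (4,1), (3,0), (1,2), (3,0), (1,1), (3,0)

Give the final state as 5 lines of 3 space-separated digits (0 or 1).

Answer: 0 0 1
0 1 1
1 1 0
0 1 1
1 0 1

Derivation:
After press 1 at (3,2):
0 0 0
0 0 0
0 1 1
1 1 1
1 1 0

After press 2 at (1,1):
0 1 0
1 1 1
0 0 1
1 1 1
1 1 0

After press 3 at (4,1):
0 1 0
1 1 1
0 0 1
1 0 1
0 0 1

After press 4 at (3,0):
0 1 0
1 1 1
1 0 1
0 1 1
1 0 1

After press 5 at (1,2):
0 1 1
1 0 0
1 0 0
0 1 1
1 0 1

After press 6 at (3,0):
0 1 1
1 0 0
0 0 0
1 0 1
0 0 1

After press 7 at (1,1):
0 0 1
0 1 1
0 1 0
1 0 1
0 0 1

After press 8 at (3,0):
0 0 1
0 1 1
1 1 0
0 1 1
1 0 1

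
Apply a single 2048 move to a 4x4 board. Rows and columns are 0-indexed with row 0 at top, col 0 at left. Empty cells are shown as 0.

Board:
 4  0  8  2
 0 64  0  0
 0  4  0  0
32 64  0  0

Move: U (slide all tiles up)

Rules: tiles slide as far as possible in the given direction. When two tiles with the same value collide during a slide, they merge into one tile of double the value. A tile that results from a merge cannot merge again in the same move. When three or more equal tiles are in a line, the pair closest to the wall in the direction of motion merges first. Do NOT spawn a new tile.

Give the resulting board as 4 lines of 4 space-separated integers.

Slide up:
col 0: [4, 0, 0, 32] -> [4, 32, 0, 0]
col 1: [0, 64, 4, 64] -> [64, 4, 64, 0]
col 2: [8, 0, 0, 0] -> [8, 0, 0, 0]
col 3: [2, 0, 0, 0] -> [2, 0, 0, 0]

Answer:  4 64  8  2
32  4  0  0
 0 64  0  0
 0  0  0  0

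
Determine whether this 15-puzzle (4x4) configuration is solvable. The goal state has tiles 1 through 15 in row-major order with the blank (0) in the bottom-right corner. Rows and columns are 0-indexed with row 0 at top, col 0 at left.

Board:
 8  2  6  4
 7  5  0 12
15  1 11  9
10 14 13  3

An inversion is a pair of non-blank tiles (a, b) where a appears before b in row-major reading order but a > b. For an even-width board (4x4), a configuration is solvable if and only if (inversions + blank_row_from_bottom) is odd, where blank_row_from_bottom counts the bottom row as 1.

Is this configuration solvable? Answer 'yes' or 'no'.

Inversions: 39
Blank is in row 1 (0-indexed from top), which is row 3 counting from the bottom (bottom = 1).
39 + 3 = 42, which is even, so the puzzle is not solvable.

Answer: no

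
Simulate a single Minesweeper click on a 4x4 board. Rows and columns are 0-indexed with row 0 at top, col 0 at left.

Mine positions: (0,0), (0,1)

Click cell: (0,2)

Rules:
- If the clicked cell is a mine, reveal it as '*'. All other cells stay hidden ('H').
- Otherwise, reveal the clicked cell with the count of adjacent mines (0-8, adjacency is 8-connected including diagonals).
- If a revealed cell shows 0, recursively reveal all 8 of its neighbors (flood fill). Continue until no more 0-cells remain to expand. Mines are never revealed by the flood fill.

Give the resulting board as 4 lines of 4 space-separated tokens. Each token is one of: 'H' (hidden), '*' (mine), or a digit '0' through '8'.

H H 1 H
H H H H
H H H H
H H H H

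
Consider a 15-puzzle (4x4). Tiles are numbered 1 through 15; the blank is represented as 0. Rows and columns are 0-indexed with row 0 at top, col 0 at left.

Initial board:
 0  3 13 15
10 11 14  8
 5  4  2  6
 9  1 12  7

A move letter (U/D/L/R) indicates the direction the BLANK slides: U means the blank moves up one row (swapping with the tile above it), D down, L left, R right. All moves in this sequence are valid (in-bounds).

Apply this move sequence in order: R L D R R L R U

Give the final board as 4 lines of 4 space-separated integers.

Answer: 10  3  0 15
11 14 13  8
 5  4  2  6
 9  1 12  7

Derivation:
After move 1 (R):
 3  0 13 15
10 11 14  8
 5  4  2  6
 9  1 12  7

After move 2 (L):
 0  3 13 15
10 11 14  8
 5  4  2  6
 9  1 12  7

After move 3 (D):
10  3 13 15
 0 11 14  8
 5  4  2  6
 9  1 12  7

After move 4 (R):
10  3 13 15
11  0 14  8
 5  4  2  6
 9  1 12  7

After move 5 (R):
10  3 13 15
11 14  0  8
 5  4  2  6
 9  1 12  7

After move 6 (L):
10  3 13 15
11  0 14  8
 5  4  2  6
 9  1 12  7

After move 7 (R):
10  3 13 15
11 14  0  8
 5  4  2  6
 9  1 12  7

After move 8 (U):
10  3  0 15
11 14 13  8
 5  4  2  6
 9  1 12  7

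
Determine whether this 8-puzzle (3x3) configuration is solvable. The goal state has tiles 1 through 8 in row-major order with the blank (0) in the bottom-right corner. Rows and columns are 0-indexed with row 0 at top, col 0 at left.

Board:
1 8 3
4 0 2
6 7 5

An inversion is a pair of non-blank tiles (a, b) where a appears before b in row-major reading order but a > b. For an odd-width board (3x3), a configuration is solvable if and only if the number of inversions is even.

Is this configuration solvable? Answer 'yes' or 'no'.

Answer: yes

Derivation:
Inversions (pairs i<j in row-major order where tile[i] > tile[j] > 0): 10
10 is even, so the puzzle is solvable.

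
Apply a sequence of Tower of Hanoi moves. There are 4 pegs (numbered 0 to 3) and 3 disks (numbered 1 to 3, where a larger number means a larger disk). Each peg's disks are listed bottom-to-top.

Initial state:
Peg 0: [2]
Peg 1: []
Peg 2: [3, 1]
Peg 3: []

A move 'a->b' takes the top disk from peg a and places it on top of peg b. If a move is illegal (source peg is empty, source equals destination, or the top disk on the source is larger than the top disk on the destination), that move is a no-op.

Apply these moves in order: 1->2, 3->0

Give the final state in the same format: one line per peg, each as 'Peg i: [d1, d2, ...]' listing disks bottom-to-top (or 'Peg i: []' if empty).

Answer: Peg 0: [2]
Peg 1: []
Peg 2: [3, 1]
Peg 3: []

Derivation:
After move 1 (1->2):
Peg 0: [2]
Peg 1: []
Peg 2: [3, 1]
Peg 3: []

After move 2 (3->0):
Peg 0: [2]
Peg 1: []
Peg 2: [3, 1]
Peg 3: []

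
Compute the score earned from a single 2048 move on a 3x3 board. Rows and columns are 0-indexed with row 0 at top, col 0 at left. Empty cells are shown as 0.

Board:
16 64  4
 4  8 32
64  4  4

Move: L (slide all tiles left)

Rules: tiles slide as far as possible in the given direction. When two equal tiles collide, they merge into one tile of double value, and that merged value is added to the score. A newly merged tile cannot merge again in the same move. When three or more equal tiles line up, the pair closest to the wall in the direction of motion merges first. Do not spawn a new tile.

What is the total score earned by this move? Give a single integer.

Answer: 8

Derivation:
Slide left:
row 0: [16, 64, 4] -> [16, 64, 4]  score +0 (running 0)
row 1: [4, 8, 32] -> [4, 8, 32]  score +0 (running 0)
row 2: [64, 4, 4] -> [64, 8, 0]  score +8 (running 8)
Board after move:
16 64  4
 4  8 32
64  8  0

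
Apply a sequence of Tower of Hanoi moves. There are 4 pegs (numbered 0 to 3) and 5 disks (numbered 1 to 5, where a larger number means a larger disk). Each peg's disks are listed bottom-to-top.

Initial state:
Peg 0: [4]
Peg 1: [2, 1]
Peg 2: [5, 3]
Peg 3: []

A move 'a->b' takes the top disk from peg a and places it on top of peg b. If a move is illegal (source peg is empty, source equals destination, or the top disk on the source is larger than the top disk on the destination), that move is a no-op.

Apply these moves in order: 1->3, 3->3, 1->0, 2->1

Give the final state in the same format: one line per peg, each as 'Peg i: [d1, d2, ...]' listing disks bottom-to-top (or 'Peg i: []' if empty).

Answer: Peg 0: [4, 2]
Peg 1: [3]
Peg 2: [5]
Peg 3: [1]

Derivation:
After move 1 (1->3):
Peg 0: [4]
Peg 1: [2]
Peg 2: [5, 3]
Peg 3: [1]

After move 2 (3->3):
Peg 0: [4]
Peg 1: [2]
Peg 2: [5, 3]
Peg 3: [1]

After move 3 (1->0):
Peg 0: [4, 2]
Peg 1: []
Peg 2: [5, 3]
Peg 3: [1]

After move 4 (2->1):
Peg 0: [4, 2]
Peg 1: [3]
Peg 2: [5]
Peg 3: [1]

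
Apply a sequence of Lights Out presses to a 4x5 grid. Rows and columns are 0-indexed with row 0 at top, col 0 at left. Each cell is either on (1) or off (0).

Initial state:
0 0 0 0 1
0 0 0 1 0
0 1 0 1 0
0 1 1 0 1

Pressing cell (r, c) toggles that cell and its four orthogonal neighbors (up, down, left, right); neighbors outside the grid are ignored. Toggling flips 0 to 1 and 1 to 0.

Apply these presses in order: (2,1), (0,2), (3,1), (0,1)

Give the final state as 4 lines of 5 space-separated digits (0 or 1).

After press 1 at (2,1):
0 0 0 0 1
0 1 0 1 0
1 0 1 1 0
0 0 1 0 1

After press 2 at (0,2):
0 1 1 1 1
0 1 1 1 0
1 0 1 1 0
0 0 1 0 1

After press 3 at (3,1):
0 1 1 1 1
0 1 1 1 0
1 1 1 1 0
1 1 0 0 1

After press 4 at (0,1):
1 0 0 1 1
0 0 1 1 0
1 1 1 1 0
1 1 0 0 1

Answer: 1 0 0 1 1
0 0 1 1 0
1 1 1 1 0
1 1 0 0 1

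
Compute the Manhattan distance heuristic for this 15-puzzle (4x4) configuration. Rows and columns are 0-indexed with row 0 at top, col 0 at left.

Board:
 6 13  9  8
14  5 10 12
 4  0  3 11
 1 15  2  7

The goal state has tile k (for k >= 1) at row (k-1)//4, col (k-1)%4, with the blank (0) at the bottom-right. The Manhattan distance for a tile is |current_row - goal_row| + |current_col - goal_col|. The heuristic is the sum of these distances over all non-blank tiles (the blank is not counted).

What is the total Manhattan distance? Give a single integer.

Answer: 37

Derivation:
Tile 6: at (0,0), goal (1,1), distance |0-1|+|0-1| = 2
Tile 13: at (0,1), goal (3,0), distance |0-3|+|1-0| = 4
Tile 9: at (0,2), goal (2,0), distance |0-2|+|2-0| = 4
Tile 8: at (0,3), goal (1,3), distance |0-1|+|3-3| = 1
Tile 14: at (1,0), goal (3,1), distance |1-3|+|0-1| = 3
Tile 5: at (1,1), goal (1,0), distance |1-1|+|1-0| = 1
Tile 10: at (1,2), goal (2,1), distance |1-2|+|2-1| = 2
Tile 12: at (1,3), goal (2,3), distance |1-2|+|3-3| = 1
Tile 4: at (2,0), goal (0,3), distance |2-0|+|0-3| = 5
Tile 3: at (2,2), goal (0,2), distance |2-0|+|2-2| = 2
Tile 11: at (2,3), goal (2,2), distance |2-2|+|3-2| = 1
Tile 1: at (3,0), goal (0,0), distance |3-0|+|0-0| = 3
Tile 15: at (3,1), goal (3,2), distance |3-3|+|1-2| = 1
Tile 2: at (3,2), goal (0,1), distance |3-0|+|2-1| = 4
Tile 7: at (3,3), goal (1,2), distance |3-1|+|3-2| = 3
Sum: 2 + 4 + 4 + 1 + 3 + 1 + 2 + 1 + 5 + 2 + 1 + 3 + 1 + 4 + 3 = 37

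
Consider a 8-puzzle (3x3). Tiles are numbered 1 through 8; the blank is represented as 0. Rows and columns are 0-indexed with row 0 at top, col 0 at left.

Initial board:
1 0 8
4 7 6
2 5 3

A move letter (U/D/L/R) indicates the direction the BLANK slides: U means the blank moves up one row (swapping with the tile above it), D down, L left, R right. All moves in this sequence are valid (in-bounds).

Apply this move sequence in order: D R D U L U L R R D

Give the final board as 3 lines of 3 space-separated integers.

After move 1 (D):
1 7 8
4 0 6
2 5 3

After move 2 (R):
1 7 8
4 6 0
2 5 3

After move 3 (D):
1 7 8
4 6 3
2 5 0

After move 4 (U):
1 7 8
4 6 0
2 5 3

After move 5 (L):
1 7 8
4 0 6
2 5 3

After move 6 (U):
1 0 8
4 7 6
2 5 3

After move 7 (L):
0 1 8
4 7 6
2 5 3

After move 8 (R):
1 0 8
4 7 6
2 5 3

After move 9 (R):
1 8 0
4 7 6
2 5 3

After move 10 (D):
1 8 6
4 7 0
2 5 3

Answer: 1 8 6
4 7 0
2 5 3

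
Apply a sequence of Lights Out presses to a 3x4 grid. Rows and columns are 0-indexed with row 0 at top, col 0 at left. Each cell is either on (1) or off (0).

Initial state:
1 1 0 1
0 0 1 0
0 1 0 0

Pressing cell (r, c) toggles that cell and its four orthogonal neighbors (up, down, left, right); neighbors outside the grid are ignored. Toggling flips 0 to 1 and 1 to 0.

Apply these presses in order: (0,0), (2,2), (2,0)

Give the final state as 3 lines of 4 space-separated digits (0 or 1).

After press 1 at (0,0):
0 0 0 1
1 0 1 0
0 1 0 0

After press 2 at (2,2):
0 0 0 1
1 0 0 0
0 0 1 1

After press 3 at (2,0):
0 0 0 1
0 0 0 0
1 1 1 1

Answer: 0 0 0 1
0 0 0 0
1 1 1 1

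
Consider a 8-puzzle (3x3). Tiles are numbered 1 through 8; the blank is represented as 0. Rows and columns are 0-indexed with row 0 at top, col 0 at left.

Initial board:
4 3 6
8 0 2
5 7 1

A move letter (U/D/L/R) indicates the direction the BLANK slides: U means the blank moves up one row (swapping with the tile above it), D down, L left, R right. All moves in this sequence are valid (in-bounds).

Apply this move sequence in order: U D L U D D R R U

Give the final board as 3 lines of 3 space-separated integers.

Answer: 4 3 6
5 8 0
7 1 2

Derivation:
After move 1 (U):
4 0 6
8 3 2
5 7 1

After move 2 (D):
4 3 6
8 0 2
5 7 1

After move 3 (L):
4 3 6
0 8 2
5 7 1

After move 4 (U):
0 3 6
4 8 2
5 7 1

After move 5 (D):
4 3 6
0 8 2
5 7 1

After move 6 (D):
4 3 6
5 8 2
0 7 1

After move 7 (R):
4 3 6
5 8 2
7 0 1

After move 8 (R):
4 3 6
5 8 2
7 1 0

After move 9 (U):
4 3 6
5 8 0
7 1 2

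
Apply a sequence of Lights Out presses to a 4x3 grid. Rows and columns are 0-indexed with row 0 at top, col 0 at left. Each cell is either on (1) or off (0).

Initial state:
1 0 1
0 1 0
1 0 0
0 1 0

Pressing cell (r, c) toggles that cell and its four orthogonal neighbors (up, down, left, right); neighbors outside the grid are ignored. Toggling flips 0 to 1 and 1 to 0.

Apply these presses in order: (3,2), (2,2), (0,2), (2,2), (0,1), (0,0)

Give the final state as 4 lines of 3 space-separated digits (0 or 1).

After press 1 at (3,2):
1 0 1
0 1 0
1 0 1
0 0 1

After press 2 at (2,2):
1 0 1
0 1 1
1 1 0
0 0 0

After press 3 at (0,2):
1 1 0
0 1 0
1 1 0
0 0 0

After press 4 at (2,2):
1 1 0
0 1 1
1 0 1
0 0 1

After press 5 at (0,1):
0 0 1
0 0 1
1 0 1
0 0 1

After press 6 at (0,0):
1 1 1
1 0 1
1 0 1
0 0 1

Answer: 1 1 1
1 0 1
1 0 1
0 0 1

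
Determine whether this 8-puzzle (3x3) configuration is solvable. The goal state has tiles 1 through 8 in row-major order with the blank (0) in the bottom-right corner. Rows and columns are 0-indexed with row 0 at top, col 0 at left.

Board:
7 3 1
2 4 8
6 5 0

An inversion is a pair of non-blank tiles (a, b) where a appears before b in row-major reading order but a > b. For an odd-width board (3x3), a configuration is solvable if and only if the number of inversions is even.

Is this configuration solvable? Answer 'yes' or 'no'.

Inversions (pairs i<j in row-major order where tile[i] > tile[j] > 0): 11
11 is odd, so the puzzle is not solvable.

Answer: no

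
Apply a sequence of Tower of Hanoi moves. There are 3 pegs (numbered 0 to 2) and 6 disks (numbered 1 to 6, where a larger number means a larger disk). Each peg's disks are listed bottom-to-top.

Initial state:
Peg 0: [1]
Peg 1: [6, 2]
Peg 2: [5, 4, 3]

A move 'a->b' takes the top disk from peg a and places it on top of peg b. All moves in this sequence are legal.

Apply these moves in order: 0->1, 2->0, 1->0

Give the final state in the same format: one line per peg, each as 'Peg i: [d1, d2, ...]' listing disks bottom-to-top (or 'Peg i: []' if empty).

After move 1 (0->1):
Peg 0: []
Peg 1: [6, 2, 1]
Peg 2: [5, 4, 3]

After move 2 (2->0):
Peg 0: [3]
Peg 1: [6, 2, 1]
Peg 2: [5, 4]

After move 3 (1->0):
Peg 0: [3, 1]
Peg 1: [6, 2]
Peg 2: [5, 4]

Answer: Peg 0: [3, 1]
Peg 1: [6, 2]
Peg 2: [5, 4]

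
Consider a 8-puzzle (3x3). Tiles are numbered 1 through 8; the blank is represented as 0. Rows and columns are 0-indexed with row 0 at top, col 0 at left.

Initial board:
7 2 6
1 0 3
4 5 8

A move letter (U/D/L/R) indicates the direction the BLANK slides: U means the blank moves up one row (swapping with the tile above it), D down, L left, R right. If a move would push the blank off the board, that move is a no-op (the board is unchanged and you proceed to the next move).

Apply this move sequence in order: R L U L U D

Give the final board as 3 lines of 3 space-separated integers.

Answer: 1 7 6
0 2 3
4 5 8

Derivation:
After move 1 (R):
7 2 6
1 3 0
4 5 8

After move 2 (L):
7 2 6
1 0 3
4 5 8

After move 3 (U):
7 0 6
1 2 3
4 5 8

After move 4 (L):
0 7 6
1 2 3
4 5 8

After move 5 (U):
0 7 6
1 2 3
4 5 8

After move 6 (D):
1 7 6
0 2 3
4 5 8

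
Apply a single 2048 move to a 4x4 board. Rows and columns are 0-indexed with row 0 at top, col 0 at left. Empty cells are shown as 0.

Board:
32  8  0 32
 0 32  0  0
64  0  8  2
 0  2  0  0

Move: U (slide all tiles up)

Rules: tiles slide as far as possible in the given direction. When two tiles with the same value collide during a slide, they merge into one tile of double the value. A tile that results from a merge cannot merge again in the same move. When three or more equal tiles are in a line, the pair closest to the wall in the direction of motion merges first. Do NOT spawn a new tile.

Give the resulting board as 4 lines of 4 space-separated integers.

Answer: 32  8  8 32
64 32  0  2
 0  2  0  0
 0  0  0  0

Derivation:
Slide up:
col 0: [32, 0, 64, 0] -> [32, 64, 0, 0]
col 1: [8, 32, 0, 2] -> [8, 32, 2, 0]
col 2: [0, 0, 8, 0] -> [8, 0, 0, 0]
col 3: [32, 0, 2, 0] -> [32, 2, 0, 0]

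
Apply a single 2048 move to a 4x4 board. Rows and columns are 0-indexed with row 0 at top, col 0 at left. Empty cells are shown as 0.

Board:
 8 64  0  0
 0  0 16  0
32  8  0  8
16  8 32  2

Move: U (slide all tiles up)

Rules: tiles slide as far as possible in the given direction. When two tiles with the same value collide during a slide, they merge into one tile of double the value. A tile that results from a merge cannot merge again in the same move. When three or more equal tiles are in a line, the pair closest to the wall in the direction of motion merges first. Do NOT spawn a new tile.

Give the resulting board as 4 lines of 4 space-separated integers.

Slide up:
col 0: [8, 0, 32, 16] -> [8, 32, 16, 0]
col 1: [64, 0, 8, 8] -> [64, 16, 0, 0]
col 2: [0, 16, 0, 32] -> [16, 32, 0, 0]
col 3: [0, 0, 8, 2] -> [8, 2, 0, 0]

Answer:  8 64 16  8
32 16 32  2
16  0  0  0
 0  0  0  0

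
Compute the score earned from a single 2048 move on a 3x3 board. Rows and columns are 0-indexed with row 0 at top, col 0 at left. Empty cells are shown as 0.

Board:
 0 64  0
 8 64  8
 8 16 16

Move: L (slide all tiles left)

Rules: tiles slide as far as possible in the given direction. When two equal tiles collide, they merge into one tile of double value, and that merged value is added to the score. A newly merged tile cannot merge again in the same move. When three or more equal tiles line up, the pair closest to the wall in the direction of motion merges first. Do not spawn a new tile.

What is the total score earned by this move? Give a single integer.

Answer: 32

Derivation:
Slide left:
row 0: [0, 64, 0] -> [64, 0, 0]  score +0 (running 0)
row 1: [8, 64, 8] -> [8, 64, 8]  score +0 (running 0)
row 2: [8, 16, 16] -> [8, 32, 0]  score +32 (running 32)
Board after move:
64  0  0
 8 64  8
 8 32  0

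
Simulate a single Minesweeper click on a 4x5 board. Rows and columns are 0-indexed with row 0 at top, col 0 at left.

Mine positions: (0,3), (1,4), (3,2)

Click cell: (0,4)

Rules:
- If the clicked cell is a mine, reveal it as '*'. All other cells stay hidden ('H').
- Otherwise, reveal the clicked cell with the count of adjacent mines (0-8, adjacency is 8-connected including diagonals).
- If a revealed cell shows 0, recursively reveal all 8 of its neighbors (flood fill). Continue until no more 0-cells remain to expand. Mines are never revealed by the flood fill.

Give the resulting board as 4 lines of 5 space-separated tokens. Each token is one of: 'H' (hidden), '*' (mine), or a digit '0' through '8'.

H H H H 2
H H H H H
H H H H H
H H H H H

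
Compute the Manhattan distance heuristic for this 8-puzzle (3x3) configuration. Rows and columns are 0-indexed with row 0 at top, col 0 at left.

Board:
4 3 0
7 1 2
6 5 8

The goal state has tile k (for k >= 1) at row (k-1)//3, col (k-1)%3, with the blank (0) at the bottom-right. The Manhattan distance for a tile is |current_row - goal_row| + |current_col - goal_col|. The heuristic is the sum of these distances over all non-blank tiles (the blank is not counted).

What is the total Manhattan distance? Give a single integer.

Answer: 12

Derivation:
Tile 4: at (0,0), goal (1,0), distance |0-1|+|0-0| = 1
Tile 3: at (0,1), goal (0,2), distance |0-0|+|1-2| = 1
Tile 7: at (1,0), goal (2,0), distance |1-2|+|0-0| = 1
Tile 1: at (1,1), goal (0,0), distance |1-0|+|1-0| = 2
Tile 2: at (1,2), goal (0,1), distance |1-0|+|2-1| = 2
Tile 6: at (2,0), goal (1,2), distance |2-1|+|0-2| = 3
Tile 5: at (2,1), goal (1,1), distance |2-1|+|1-1| = 1
Tile 8: at (2,2), goal (2,1), distance |2-2|+|2-1| = 1
Sum: 1 + 1 + 1 + 2 + 2 + 3 + 1 + 1 = 12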